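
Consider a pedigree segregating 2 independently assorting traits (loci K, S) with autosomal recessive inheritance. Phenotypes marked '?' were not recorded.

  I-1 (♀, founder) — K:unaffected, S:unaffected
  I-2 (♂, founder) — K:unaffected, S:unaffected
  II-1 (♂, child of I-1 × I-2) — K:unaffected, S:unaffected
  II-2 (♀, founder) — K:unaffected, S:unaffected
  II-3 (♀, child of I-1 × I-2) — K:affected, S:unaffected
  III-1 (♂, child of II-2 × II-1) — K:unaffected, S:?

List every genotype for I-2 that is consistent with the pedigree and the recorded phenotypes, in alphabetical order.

I-2 ∈ {Kk SS, Kk Ss}

K/I-1 un ·: Kk
K/I-2 un ·: Kk
K/II-1 un I-1×I-2: KK|Kk
K/II-2 un ·: KK|Kk
K/II-3 aff I-1×I-2: kk
K/III-1 un II-2×II-1: KK|Kk
⇒ K over [I-1,I-2,II-1,II-2,II-3,III-1]: 7 consistent
S/I-1 un ·: SS|Ss
S/I-2 un ·: SS|Ss
S/II-1 un I-1×I-2: SS|Ss
S/II-2 un ·: SS|Ss
S/II-3 un I-1×I-2: SS|Ss
S/III-1 ? II-2×II-1: SS|Ss|ss
⇒ S over [I-1,I-2,II-1,II-2,II-3,III-1]: 51 consistent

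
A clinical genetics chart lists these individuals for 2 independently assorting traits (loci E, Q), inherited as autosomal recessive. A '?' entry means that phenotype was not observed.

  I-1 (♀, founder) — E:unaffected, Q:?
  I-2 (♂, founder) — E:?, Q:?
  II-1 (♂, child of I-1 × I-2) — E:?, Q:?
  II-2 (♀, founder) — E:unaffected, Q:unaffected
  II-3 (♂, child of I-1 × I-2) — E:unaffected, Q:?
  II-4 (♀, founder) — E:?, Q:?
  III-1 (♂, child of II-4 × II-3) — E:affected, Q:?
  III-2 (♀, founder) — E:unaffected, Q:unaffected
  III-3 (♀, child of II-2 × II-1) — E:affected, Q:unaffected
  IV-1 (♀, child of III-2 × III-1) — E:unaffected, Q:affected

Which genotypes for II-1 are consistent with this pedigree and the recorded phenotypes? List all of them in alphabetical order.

E/I-1 un ·: EE|Ee
E/I-2 ? ·: EE|Ee|ee
E/II-1 ? I-1×I-2: Ee|ee
E/II-2 un ·: Ee
E/II-3 un I-1×I-2: Ee
E/II-4 ? ·: Ee|ee
E/III-1 aff II-4×II-3: ee
E/III-2 un ·: EE|Ee
E/III-3 aff II-2×II-1: ee
E/IV-1 un III-2×III-1: Ee
⇒ E over [I-1,I-2,II-1,II-2,II-3,II-4,III-1,III-2,III-3,IV-1]: 28 consistent
Q/I-1 ? ·: QQ|Qq|qq
Q/I-2 ? ·: QQ|Qq|qq
Q/II-1 ? I-1×I-2: QQ|Qq|qq
Q/II-2 un ·: QQ|Qq
Q/II-3 ? I-1×I-2: QQ|Qq|qq
Q/II-4 ? ·: QQ|Qq|qq
Q/III-1 ? II-4×II-3: Qq|qq
Q/III-2 un ·: Qq
Q/III-3 un II-2×II-1: QQ|Qq
Q/IV-1 aff III-2×III-1: qq
⇒ Q over [I-1,I-2,II-1,II-2,II-3,II-4,III-1,III-2,III-3,IV-1]: 359 consistent

II-1 ∈ {Ee QQ, Ee Qq, Ee qq, ee QQ, ee Qq, ee qq}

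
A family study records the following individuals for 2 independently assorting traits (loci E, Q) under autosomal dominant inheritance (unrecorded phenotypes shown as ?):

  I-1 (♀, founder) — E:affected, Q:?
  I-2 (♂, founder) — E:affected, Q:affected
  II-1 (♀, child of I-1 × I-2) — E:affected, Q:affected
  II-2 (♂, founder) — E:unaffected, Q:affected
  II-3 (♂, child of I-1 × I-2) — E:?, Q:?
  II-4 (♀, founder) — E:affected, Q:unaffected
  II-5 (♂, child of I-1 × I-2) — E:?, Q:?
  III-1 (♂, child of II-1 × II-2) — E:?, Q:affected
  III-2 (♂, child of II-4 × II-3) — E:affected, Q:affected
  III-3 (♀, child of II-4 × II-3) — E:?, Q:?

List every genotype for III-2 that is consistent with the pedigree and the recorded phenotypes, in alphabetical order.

III-2 ∈ {EE Qq, Ee Qq}

E/I-1 aff ·: Ee|EE
E/I-2 aff ·: Ee|EE
E/II-1 aff I-1×I-2: Ee|EE
E/II-2 un ·: ee
E/II-3 ? I-1×I-2: ee|Ee|EE
E/II-4 aff ·: Ee|EE
E/II-5 ? I-1×I-2: ee|Ee|EE
E/III-1 ? II-1×II-2: ee|Ee
E/III-2 aff II-4×II-3: Ee|EE
E/III-3 ? II-4×II-3: ee|Ee|EE
⇒ E over [I-1,I-2,II-1,II-2,II-3,II-4,II-5,III-1,III-2,III-3]: 347 consistent
Q/I-1 ? ·: qq|Qq|QQ
Q/I-2 aff ·: Qq|QQ
Q/II-1 aff I-1×I-2: Qq|QQ
Q/II-2 aff ·: Qq|QQ
Q/II-3 ? I-1×I-2: Qq|QQ
Q/II-4 un ·: qq
Q/II-5 ? I-1×I-2: qq|Qq|QQ
Q/III-1 aff II-1×II-2: Qq|QQ
Q/III-2 aff II-4×II-3: Qq
Q/III-3 ? II-4×II-3: qq|Qq
⇒ Q over [I-1,I-2,II-1,II-2,II-3,II-4,II-5,III-1,III-2,III-3]: 174 consistent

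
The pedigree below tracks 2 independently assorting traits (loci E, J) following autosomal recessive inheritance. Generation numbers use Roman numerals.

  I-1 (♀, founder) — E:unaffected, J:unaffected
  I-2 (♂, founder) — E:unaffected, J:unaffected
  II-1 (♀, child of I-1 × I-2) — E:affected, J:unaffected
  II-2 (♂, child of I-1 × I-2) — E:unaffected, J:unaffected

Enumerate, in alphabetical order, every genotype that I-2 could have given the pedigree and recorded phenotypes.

E/I-1 un ·: Ee
E/I-2 un ·: Ee
E/II-1 aff I-1×I-2: ee
E/II-2 un I-1×I-2: EE|Ee
⇒ E over [I-1,I-2,II-1,II-2]: 2 consistent
J/I-1 un ·: JJ|Jj
J/I-2 un ·: JJ|Jj
J/II-1 un I-1×I-2: JJ|Jj
J/II-2 un I-1×I-2: JJ|Jj
⇒ J over [I-1,I-2,II-1,II-2]: 13 consistent

I-2 ∈ {Ee JJ, Ee Jj}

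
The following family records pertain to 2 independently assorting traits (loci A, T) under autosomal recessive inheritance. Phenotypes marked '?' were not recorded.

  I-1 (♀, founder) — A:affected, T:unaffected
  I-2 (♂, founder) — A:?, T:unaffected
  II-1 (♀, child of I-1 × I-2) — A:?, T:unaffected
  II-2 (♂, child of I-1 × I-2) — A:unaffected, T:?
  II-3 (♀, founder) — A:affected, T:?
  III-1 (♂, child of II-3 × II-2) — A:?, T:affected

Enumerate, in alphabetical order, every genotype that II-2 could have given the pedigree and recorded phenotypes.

II-2 ∈ {Aa Tt, Aa tt}

A/I-1 aff ·: aa
A/I-2 ? ·: AA|Aa
A/II-1 ? I-1×I-2: Aa|aa
A/II-2 un I-1×I-2: Aa
A/II-3 aff ·: aa
A/III-1 ? II-3×II-2: Aa|aa
⇒ A over [I-1,I-2,II-1,II-2,II-3,III-1]: 6 consistent
T/I-1 un ·: TT|Tt
T/I-2 un ·: TT|Tt
T/II-1 un I-1×I-2: TT|Tt
T/II-2 ? I-1×I-2: Tt|tt
T/II-3 ? ·: Tt|tt
T/III-1 aff II-3×II-2: tt
⇒ T over [I-1,I-2,II-1,II-2,II-3,III-1]: 16 consistent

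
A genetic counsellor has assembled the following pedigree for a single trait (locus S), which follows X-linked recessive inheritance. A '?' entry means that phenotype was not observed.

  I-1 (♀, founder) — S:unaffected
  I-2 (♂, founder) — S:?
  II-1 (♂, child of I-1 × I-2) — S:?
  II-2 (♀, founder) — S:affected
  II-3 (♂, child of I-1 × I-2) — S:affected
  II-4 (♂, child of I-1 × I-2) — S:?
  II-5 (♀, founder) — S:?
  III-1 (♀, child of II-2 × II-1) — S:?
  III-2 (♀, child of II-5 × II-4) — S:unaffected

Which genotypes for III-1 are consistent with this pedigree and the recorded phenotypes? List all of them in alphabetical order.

III-1 ∈ {X^SX^s, X^sX^s}

S/I-1 un ·: X^SX^s
S/I-2 ? ·: X^SY|X^sY
S/II-1 ? I-1×I-2: X^SY|X^sY
S/II-2 aff ·: X^sX^s
S/II-3 aff I-1×I-2: X^sY
S/II-4 ? I-1×I-2: X^SY|X^sY
S/II-5 ? ·: X^SX^S|X^SX^s|X^sX^s
S/III-1 ? II-2×II-1: X^SX^s|X^sX^s
S/III-2 un II-5×II-4: X^SX^S|X^SX^s
⇒ S over [I-1,I-2,II-1,II-2,II-3,II-4,II-5,III-1,III-2]: 24 consistent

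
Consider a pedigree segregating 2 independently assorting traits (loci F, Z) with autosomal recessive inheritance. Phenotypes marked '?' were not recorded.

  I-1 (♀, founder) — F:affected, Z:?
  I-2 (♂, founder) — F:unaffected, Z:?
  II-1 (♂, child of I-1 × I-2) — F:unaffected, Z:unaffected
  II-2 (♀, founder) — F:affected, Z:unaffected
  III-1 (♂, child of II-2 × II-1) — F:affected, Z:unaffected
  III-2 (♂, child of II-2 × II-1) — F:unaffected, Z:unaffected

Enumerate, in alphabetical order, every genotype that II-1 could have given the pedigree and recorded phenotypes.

II-1 ∈ {Ff ZZ, Ff Zz}

F/I-1 aff ·: ff
F/I-2 un ·: FF|Ff
F/II-1 un I-1×I-2: Ff
F/II-2 aff ·: ff
F/III-1 aff II-2×II-1: ff
F/III-2 un II-2×II-1: Ff
⇒ F over [I-1,I-2,II-1,II-2,III-1,III-2]: 2 consistent
Z/I-1 ? ·: ZZ|Zz|zz
Z/I-2 ? ·: ZZ|Zz|zz
Z/II-1 un I-1×I-2: ZZ|Zz
Z/II-2 un ·: ZZ|Zz
Z/III-1 un II-2×II-1: ZZ|Zz
Z/III-2 un II-2×II-1: ZZ|Zz
⇒ Z over [I-1,I-2,II-1,II-2,III-1,III-2]: 76 consistent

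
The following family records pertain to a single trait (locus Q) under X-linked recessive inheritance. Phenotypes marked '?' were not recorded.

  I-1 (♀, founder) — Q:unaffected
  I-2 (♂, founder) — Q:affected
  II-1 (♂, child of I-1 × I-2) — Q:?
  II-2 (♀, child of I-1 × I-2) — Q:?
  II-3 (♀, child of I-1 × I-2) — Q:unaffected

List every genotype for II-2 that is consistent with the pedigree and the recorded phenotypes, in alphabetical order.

II-2 ∈ {X^QX^q, X^qX^q}

Q/I-1 un ·: X^QX^Q|X^QX^q
Q/I-2 aff ·: X^qY
Q/II-1 ? I-1×I-2: X^QY|X^qY
Q/II-2 ? I-1×I-2: X^QX^q|X^qX^q
Q/II-3 un I-1×I-2: X^QX^q
⇒ Q over [I-1,I-2,II-1,II-2,II-3]: 5 consistent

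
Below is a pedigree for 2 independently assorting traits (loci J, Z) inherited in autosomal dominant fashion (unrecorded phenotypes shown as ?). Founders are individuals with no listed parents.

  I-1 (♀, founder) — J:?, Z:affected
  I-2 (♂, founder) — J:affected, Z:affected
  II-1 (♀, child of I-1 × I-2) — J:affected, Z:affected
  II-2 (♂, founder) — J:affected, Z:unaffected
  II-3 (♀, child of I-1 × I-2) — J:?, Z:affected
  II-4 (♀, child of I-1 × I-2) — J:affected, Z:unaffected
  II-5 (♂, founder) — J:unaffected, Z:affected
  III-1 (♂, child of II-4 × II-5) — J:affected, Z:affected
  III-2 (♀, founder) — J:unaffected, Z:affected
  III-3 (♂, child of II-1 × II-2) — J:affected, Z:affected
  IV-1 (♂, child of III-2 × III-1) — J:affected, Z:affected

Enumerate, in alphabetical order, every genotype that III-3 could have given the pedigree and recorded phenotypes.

J/I-1 ? ·: jj|Jj|JJ
J/I-2 aff ·: Jj|JJ
J/II-1 aff I-1×I-2: Jj|JJ
J/II-2 aff ·: Jj|JJ
J/II-3 ? I-1×I-2: jj|Jj|JJ
J/II-4 aff I-1×I-2: Jj|JJ
J/II-5 un ·: jj
J/III-1 aff II-4×II-5: Jj
J/III-2 un ·: jj
J/III-3 aff II-1×II-2: Jj|JJ
J/IV-1 aff III-2×III-1: Jj
⇒ J over [I-1,I-2,II-1,II-2,II-3,II-4,II-5,III-1,III-2,III-3,IV-1]: 113 consistent
Z/I-1 aff ·: Zz
Z/I-2 aff ·: Zz
Z/II-1 aff I-1×I-2: Zz|ZZ
Z/II-2 un ·: zz
Z/II-3 aff I-1×I-2: Zz|ZZ
Z/II-4 un I-1×I-2: zz
Z/II-5 aff ·: Zz|ZZ
Z/III-1 aff II-4×II-5: Zz
Z/III-2 aff ·: Zz|ZZ
Z/III-3 aff II-1×II-2: Zz
Z/IV-1 aff III-2×III-1: Zz|ZZ
⇒ Z over [I-1,I-2,II-1,II-2,II-3,II-4,II-5,III-1,III-2,III-3,IV-1]: 32 consistent

III-3 ∈ {JJ Zz, Jj Zz}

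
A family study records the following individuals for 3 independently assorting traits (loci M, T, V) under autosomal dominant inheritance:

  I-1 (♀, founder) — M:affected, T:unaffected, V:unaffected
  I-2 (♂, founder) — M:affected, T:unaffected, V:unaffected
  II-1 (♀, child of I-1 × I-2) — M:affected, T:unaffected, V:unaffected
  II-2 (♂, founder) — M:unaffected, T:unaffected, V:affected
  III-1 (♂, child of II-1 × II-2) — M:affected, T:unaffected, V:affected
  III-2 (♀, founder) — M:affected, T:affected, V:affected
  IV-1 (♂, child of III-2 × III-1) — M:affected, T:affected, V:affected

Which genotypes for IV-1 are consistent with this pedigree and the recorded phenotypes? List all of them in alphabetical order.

IV-1 ∈ {MM Tt VV, MM Tt Vv, Mm Tt VV, Mm Tt Vv}

M/I-1 aff ·: Mm|MM
M/I-2 aff ·: Mm|MM
M/II-1 aff I-1×I-2: Mm|MM
M/II-2 un ·: mm
M/III-1 aff II-1×II-2: Mm
M/III-2 aff ·: Mm|MM
M/IV-1 aff III-2×III-1: Mm|MM
⇒ M over [I-1,I-2,II-1,II-2,III-1,III-2,IV-1]: 28 consistent
T/I-1 un ·: tt
T/I-2 un ·: tt
T/II-1 un I-1×I-2: tt
T/II-2 un ·: tt
T/III-1 un II-1×II-2: tt
T/III-2 aff ·: Tt|TT
T/IV-1 aff III-2×III-1: Tt
⇒ T over [I-1,I-2,II-1,II-2,III-1,III-2,IV-1]: 2 consistent
V/I-1 un ·: vv
V/I-2 un ·: vv
V/II-1 un I-1×I-2: vv
V/II-2 aff ·: Vv|VV
V/III-1 aff II-1×II-2: Vv
V/III-2 aff ·: Vv|VV
V/IV-1 aff III-2×III-1: Vv|VV
⇒ V over [I-1,I-2,II-1,II-2,III-1,III-2,IV-1]: 8 consistent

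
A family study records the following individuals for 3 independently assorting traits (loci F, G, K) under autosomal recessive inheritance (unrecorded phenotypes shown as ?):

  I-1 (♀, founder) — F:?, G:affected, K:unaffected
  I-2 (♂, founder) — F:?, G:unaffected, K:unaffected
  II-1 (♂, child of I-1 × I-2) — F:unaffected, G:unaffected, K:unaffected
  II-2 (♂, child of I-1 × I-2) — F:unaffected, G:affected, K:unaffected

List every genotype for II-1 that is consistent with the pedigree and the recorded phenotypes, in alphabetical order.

F/I-1 ? ·: FF|Ff|ff
F/I-2 ? ·: FF|Ff|ff
F/II-1 un I-1×I-2: FF|Ff
F/II-2 un I-1×I-2: FF|Ff
⇒ F over [I-1,I-2,II-1,II-2]: 17 consistent
G/I-1 aff ·: gg
G/I-2 un ·: Gg
G/II-1 un I-1×I-2: Gg
G/II-2 aff I-1×I-2: gg
⇒ G over [I-1,I-2,II-1,II-2]: 1 consistent
K/I-1 un ·: KK|Kk
K/I-2 un ·: KK|Kk
K/II-1 un I-1×I-2: KK|Kk
K/II-2 un I-1×I-2: KK|Kk
⇒ K over [I-1,I-2,II-1,II-2]: 13 consistent

II-1 ∈ {FF Gg KK, FF Gg Kk, Ff Gg KK, Ff Gg Kk}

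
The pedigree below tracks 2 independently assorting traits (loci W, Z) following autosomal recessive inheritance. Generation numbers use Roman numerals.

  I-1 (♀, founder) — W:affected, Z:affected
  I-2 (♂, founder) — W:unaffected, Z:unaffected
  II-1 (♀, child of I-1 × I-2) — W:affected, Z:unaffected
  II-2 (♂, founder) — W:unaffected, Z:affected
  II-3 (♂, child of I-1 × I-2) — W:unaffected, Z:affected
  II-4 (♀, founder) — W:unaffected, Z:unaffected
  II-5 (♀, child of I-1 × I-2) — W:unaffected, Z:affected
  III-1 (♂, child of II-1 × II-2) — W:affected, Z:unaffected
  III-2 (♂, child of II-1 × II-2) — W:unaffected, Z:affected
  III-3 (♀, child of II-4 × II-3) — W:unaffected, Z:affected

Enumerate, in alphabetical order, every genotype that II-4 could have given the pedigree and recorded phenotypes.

W/I-1 aff ·: ww
W/I-2 un ·: Ww
W/II-1 aff I-1×I-2: ww
W/II-2 un ·: Ww
W/II-3 un I-1×I-2: Ww
W/II-4 un ·: WW|Ww
W/II-5 un I-1×I-2: Ww
W/III-1 aff II-1×II-2: ww
W/III-2 un II-1×II-2: Ww
W/III-3 un II-4×II-3: WW|Ww
⇒ W over [I-1,I-2,II-1,II-2,II-3,II-4,II-5,III-1,III-2,III-3]: 4 consistent
Z/I-1 aff ·: zz
Z/I-2 un ·: Zz
Z/II-1 un I-1×I-2: Zz
Z/II-2 aff ·: zz
Z/II-3 aff I-1×I-2: zz
Z/II-4 un ·: Zz
Z/II-5 aff I-1×I-2: zz
Z/III-1 un II-1×II-2: Zz
Z/III-2 aff II-1×II-2: zz
Z/III-3 aff II-4×II-3: zz
⇒ Z over [I-1,I-2,II-1,II-2,II-3,II-4,II-5,III-1,III-2,III-3]: 1 consistent

II-4 ∈ {WW Zz, Ww Zz}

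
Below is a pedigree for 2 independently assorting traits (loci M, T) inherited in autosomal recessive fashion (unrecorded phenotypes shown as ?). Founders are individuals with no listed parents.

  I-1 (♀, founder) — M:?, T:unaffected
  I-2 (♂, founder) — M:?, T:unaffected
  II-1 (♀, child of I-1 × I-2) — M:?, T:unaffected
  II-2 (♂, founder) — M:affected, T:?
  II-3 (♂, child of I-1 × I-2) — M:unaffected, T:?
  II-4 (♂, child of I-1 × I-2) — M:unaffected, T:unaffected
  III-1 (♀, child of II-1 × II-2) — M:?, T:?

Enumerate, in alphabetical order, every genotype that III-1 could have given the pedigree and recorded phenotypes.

III-1 ∈ {Mm TT, Mm Tt, Mm tt, mm TT, mm Tt, mm tt}

M/I-1 ? ·: MM|Mm|mm
M/I-2 ? ·: MM|Mm|mm
M/II-1 ? I-1×I-2: MM|Mm|mm
M/II-2 aff ·: mm
M/II-3 un I-1×I-2: MM|Mm
M/II-4 un I-1×I-2: MM|Mm
M/III-1 ? II-1×II-2: Mm|mm
⇒ M over [I-1,I-2,II-1,II-2,II-3,II-4,III-1]: 51 consistent
T/I-1 un ·: TT|Tt
T/I-2 un ·: TT|Tt
T/II-1 un I-1×I-2: TT|Tt
T/II-2 ? ·: TT|Tt|tt
T/II-3 ? I-1×I-2: TT|Tt|tt
T/II-4 un I-1×I-2: TT|Tt
T/III-1 ? II-1×II-2: TT|Tt|tt
⇒ T over [I-1,I-2,II-1,II-2,II-3,II-4,III-1]: 158 consistent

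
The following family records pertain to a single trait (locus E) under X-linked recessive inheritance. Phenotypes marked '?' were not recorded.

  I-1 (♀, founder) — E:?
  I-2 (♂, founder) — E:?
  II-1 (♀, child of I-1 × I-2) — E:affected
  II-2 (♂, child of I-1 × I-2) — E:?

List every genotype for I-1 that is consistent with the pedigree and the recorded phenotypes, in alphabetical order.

I-1 ∈ {X^EX^e, X^eX^e}

E/I-1 ? ·: X^EX^e|X^eX^e
E/I-2 ? ·: X^eY
E/II-1 aff I-1×I-2: X^eX^e
E/II-2 ? I-1×I-2: X^EY|X^eY
⇒ E over [I-1,I-2,II-1,II-2]: 3 consistent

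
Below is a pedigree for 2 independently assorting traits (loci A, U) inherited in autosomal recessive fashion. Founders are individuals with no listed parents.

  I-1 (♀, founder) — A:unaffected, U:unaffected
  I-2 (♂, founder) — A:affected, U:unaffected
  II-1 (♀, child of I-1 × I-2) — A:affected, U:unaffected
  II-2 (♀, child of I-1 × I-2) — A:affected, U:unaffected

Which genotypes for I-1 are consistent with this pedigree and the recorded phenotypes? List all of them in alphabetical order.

A/I-1 un ·: Aa
A/I-2 aff ·: aa
A/II-1 aff I-1×I-2: aa
A/II-2 aff I-1×I-2: aa
⇒ A over [I-1,I-2,II-1,II-2]: 1 consistent
U/I-1 un ·: UU|Uu
U/I-2 un ·: UU|Uu
U/II-1 un I-1×I-2: UU|Uu
U/II-2 un I-1×I-2: UU|Uu
⇒ U over [I-1,I-2,II-1,II-2]: 13 consistent

I-1 ∈ {Aa UU, Aa Uu}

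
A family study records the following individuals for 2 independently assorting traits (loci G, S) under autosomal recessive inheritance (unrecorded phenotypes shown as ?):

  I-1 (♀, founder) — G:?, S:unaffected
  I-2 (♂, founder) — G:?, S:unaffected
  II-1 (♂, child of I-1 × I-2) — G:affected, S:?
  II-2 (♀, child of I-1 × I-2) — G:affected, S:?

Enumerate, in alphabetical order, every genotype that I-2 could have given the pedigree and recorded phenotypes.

G/I-1 ? ·: Gg|gg
G/I-2 ? ·: Gg|gg
G/II-1 aff I-1×I-2: gg
G/II-2 aff I-1×I-2: gg
⇒ G over [I-1,I-2,II-1,II-2]: 4 consistent
S/I-1 un ·: SS|Ss
S/I-2 un ·: SS|Ss
S/II-1 ? I-1×I-2: SS|Ss|ss
S/II-2 ? I-1×I-2: SS|Ss|ss
⇒ S over [I-1,I-2,II-1,II-2]: 18 consistent

I-2 ∈ {Gg SS, Gg Ss, gg SS, gg Ss}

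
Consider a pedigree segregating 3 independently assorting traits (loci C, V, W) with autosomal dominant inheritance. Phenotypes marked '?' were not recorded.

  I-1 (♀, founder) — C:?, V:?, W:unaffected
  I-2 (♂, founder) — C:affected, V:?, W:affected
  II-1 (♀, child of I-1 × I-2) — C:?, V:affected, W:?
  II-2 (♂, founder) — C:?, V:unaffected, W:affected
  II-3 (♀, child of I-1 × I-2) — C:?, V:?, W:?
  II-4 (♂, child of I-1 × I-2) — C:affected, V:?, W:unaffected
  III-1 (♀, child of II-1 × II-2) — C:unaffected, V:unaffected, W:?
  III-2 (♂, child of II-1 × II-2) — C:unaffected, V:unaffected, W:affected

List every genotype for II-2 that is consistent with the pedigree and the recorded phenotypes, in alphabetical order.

II-2 ∈ {Cc vv WW, Cc vv Ww, cc vv WW, cc vv Ww}

C/I-1 ? ·: cc|Cc|CC
C/I-2 aff ·: Cc|CC
C/II-1 ? I-1×I-2: cc|Cc
C/II-2 ? ·: cc|Cc
C/II-3 ? I-1×I-2: cc|Cc|CC
C/II-4 aff I-1×I-2: Cc|CC
C/III-1 un II-1×II-2: cc
C/III-2 un II-1×II-2: cc
⇒ C over [I-1,I-2,II-1,II-2,II-3,II-4,III-1,III-2]: 50 consistent
V/I-1 ? ·: vv|Vv|VV
V/I-2 ? ·: vv|Vv|VV
V/II-1 aff I-1×I-2: Vv
V/II-2 un ·: vv
V/II-3 ? I-1×I-2: vv|Vv|VV
V/II-4 ? I-1×I-2: vv|Vv|VV
V/III-1 un II-1×II-2: vv
V/III-2 un II-1×II-2: vv
⇒ V over [I-1,I-2,II-1,II-2,II-3,II-4,III-1,III-2]: 27 consistent
W/I-1 un ·: ww
W/I-2 aff ·: Ww
W/II-1 ? I-1×I-2: ww|Ww
W/II-2 aff ·: Ww|WW
W/II-3 ? I-1×I-2: ww|Ww
W/II-4 un I-1×I-2: ww
W/III-1 ? II-1×II-2: ww|Ww|WW
W/III-2 aff II-1×II-2: Ww|WW
⇒ W over [I-1,I-2,II-1,II-2,II-3,II-4,III-1,III-2]: 26 consistent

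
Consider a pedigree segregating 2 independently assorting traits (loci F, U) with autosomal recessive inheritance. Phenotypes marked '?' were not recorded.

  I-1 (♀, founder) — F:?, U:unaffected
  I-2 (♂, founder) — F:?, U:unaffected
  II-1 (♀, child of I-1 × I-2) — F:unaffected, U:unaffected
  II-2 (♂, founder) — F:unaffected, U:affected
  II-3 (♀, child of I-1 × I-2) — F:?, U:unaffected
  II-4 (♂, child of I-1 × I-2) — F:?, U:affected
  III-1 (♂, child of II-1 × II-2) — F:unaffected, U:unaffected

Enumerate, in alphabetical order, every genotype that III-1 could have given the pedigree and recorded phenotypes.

F/I-1 ? ·: FF|Ff|ff
F/I-2 ? ·: FF|Ff|ff
F/II-1 un I-1×I-2: FF|Ff
F/II-2 un ·: FF|Ff
F/II-3 ? I-1×I-2: FF|Ff|ff
F/II-4 ? I-1×I-2: FF|Ff|ff
F/III-1 un II-1×II-2: FF|Ff
⇒ F over [I-1,I-2,II-1,II-2,II-3,II-4,III-1]: 162 consistent
U/I-1 un ·: Uu
U/I-2 un ·: Uu
U/II-1 un I-1×I-2: UU|Uu
U/II-2 aff ·: uu
U/II-3 un I-1×I-2: UU|Uu
U/II-4 aff I-1×I-2: uu
U/III-1 un II-1×II-2: Uu
⇒ U over [I-1,I-2,II-1,II-2,II-3,II-4,III-1]: 4 consistent

III-1 ∈ {FF Uu, Ff Uu}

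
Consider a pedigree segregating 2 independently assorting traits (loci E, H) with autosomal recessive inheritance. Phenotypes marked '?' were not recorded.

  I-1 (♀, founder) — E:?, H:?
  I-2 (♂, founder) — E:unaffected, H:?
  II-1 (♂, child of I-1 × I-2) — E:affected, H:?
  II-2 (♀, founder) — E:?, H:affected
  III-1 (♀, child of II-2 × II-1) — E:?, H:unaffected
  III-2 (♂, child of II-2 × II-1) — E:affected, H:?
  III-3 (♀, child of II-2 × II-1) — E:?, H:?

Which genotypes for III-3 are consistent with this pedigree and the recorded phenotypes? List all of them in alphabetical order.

III-3 ∈ {Ee Hh, Ee hh, ee Hh, ee hh}

E/I-1 ? ·: Ee|ee
E/I-2 un ·: Ee
E/II-1 aff I-1×I-2: ee
E/II-2 ? ·: Ee|ee
E/III-1 ? II-2×II-1: Ee|ee
E/III-2 aff II-2×II-1: ee
E/III-3 ? II-2×II-1: Ee|ee
⇒ E over [I-1,I-2,II-1,II-2,III-1,III-2,III-3]: 10 consistent
H/I-1 ? ·: HH|Hh|hh
H/I-2 ? ·: HH|Hh|hh
H/II-1 ? I-1×I-2: HH|Hh
H/II-2 aff ·: hh
H/III-1 un II-2×II-1: Hh
H/III-2 ? II-2×II-1: Hh|hh
H/III-3 ? II-2×II-1: Hh|hh
⇒ H over [I-1,I-2,II-1,II-2,III-1,III-2,III-3]: 32 consistent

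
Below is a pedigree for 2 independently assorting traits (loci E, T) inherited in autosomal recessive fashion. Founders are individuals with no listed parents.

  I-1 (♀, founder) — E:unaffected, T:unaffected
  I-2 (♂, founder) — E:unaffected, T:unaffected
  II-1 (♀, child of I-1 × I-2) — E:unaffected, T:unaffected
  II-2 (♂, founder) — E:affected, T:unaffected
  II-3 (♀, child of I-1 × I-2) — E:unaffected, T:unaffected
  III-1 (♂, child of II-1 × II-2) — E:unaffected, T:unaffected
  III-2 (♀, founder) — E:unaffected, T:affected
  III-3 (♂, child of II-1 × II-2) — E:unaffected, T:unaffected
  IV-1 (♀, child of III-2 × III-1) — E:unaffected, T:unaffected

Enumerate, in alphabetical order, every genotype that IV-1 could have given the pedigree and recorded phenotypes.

IV-1 ∈ {EE Tt, Ee Tt}

E/I-1 un ·: EE|Ee
E/I-2 un ·: EE|Ee
E/II-1 un I-1×I-2: EE|Ee
E/II-2 aff ·: ee
E/II-3 un I-1×I-2: EE|Ee
E/III-1 un II-1×II-2: Ee
E/III-2 un ·: EE|Ee
E/III-3 un II-1×II-2: Ee
E/IV-1 un III-2×III-1: EE|Ee
⇒ E over [I-1,I-2,II-1,II-2,II-3,III-1,III-2,III-3,IV-1]: 52 consistent
T/I-1 un ·: TT|Tt
T/I-2 un ·: TT|Tt
T/II-1 un I-1×I-2: TT|Tt
T/II-2 un ·: TT|Tt
T/II-3 un I-1×I-2: TT|Tt
T/III-1 un II-1×II-2: TT|Tt
T/III-2 aff ·: tt
T/III-3 un II-1×II-2: TT|Tt
T/IV-1 un III-2×III-1: Tt
⇒ T over [I-1,I-2,II-1,II-2,II-3,III-1,III-2,III-3,IV-1]: 83 consistent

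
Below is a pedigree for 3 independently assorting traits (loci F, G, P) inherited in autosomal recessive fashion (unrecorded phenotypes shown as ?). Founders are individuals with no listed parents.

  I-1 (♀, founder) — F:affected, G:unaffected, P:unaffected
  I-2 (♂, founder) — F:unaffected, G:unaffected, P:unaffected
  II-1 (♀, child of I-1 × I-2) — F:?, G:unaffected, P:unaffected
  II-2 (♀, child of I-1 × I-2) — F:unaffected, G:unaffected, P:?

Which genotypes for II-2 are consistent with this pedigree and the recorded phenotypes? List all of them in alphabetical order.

II-2 ∈ {Ff GG PP, Ff GG Pp, Ff GG pp, Ff Gg PP, Ff Gg Pp, Ff Gg pp}

F/I-1 aff ·: ff
F/I-2 un ·: FF|Ff
F/II-1 ? I-1×I-2: Ff|ff
F/II-2 un I-1×I-2: Ff
⇒ F over [I-1,I-2,II-1,II-2]: 3 consistent
G/I-1 un ·: GG|Gg
G/I-2 un ·: GG|Gg
G/II-1 un I-1×I-2: GG|Gg
G/II-2 un I-1×I-2: GG|Gg
⇒ G over [I-1,I-2,II-1,II-2]: 13 consistent
P/I-1 un ·: PP|Pp
P/I-2 un ·: PP|Pp
P/II-1 un I-1×I-2: PP|Pp
P/II-2 ? I-1×I-2: PP|Pp|pp
⇒ P over [I-1,I-2,II-1,II-2]: 15 consistent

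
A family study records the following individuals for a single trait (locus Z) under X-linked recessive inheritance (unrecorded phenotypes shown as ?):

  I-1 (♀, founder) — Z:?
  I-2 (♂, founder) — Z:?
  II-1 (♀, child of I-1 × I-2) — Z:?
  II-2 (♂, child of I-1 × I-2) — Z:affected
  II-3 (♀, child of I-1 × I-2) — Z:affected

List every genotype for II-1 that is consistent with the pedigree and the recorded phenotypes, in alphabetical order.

II-1 ∈ {X^ZX^z, X^zX^z}

Z/I-1 ? ·: X^ZX^z|X^zX^z
Z/I-2 ? ·: X^zY
Z/II-1 ? I-1×I-2: X^ZX^z|X^zX^z
Z/II-2 aff I-1×I-2: X^zY
Z/II-3 aff I-1×I-2: X^zX^z
⇒ Z over [I-1,I-2,II-1,II-2,II-3]: 3 consistent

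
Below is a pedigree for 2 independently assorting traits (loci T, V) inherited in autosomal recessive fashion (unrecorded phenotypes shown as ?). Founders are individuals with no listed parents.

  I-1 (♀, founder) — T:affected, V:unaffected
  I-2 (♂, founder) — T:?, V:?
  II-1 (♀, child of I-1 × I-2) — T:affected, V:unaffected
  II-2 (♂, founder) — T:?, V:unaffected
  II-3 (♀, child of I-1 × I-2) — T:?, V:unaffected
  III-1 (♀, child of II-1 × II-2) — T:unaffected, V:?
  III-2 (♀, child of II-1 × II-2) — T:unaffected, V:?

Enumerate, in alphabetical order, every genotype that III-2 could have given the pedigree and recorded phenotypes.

III-2 ∈ {Tt VV, Tt Vv, Tt vv}

T/I-1 aff ·: tt
T/I-2 ? ·: Tt|tt
T/II-1 aff I-1×I-2: tt
T/II-2 ? ·: TT|Tt
T/II-3 ? I-1×I-2: Tt|tt
T/III-1 un II-1×II-2: Tt
T/III-2 un II-1×II-2: Tt
⇒ T over [I-1,I-2,II-1,II-2,II-3,III-1,III-2]: 6 consistent
V/I-1 un ·: VV|Vv
V/I-2 ? ·: VV|Vv|vv
V/II-1 un I-1×I-2: VV|Vv
V/II-2 un ·: VV|Vv
V/II-3 un I-1×I-2: VV|Vv
V/III-1 ? II-1×II-2: VV|Vv|vv
V/III-2 ? II-1×II-2: VV|Vv|vv
⇒ V over [I-1,I-2,II-1,II-2,II-3,III-1,III-2]: 139 consistent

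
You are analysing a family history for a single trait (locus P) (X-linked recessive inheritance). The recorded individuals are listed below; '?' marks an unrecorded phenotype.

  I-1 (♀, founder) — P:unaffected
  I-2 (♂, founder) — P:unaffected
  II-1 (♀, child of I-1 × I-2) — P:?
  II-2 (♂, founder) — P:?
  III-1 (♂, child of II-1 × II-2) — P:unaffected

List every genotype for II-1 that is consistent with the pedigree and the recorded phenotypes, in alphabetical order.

II-1 ∈ {X^PX^P, X^PX^p}

P/I-1 un ·: X^PX^P|X^PX^p
P/I-2 un ·: X^PY
P/II-1 ? I-1×I-2: X^PX^P|X^PX^p
P/II-2 ? ·: X^PY|X^pY
P/III-1 un II-1×II-2: X^PY
⇒ P over [I-1,I-2,II-1,II-2,III-1]: 6 consistent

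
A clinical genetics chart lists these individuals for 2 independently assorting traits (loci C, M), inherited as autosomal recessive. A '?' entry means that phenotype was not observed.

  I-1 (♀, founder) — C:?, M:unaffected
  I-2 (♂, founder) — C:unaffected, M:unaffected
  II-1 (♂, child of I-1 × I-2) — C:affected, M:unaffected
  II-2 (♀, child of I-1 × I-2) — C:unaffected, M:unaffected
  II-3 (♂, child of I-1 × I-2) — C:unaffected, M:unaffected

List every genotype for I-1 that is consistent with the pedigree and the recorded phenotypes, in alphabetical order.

I-1 ∈ {Cc MM, Cc Mm, cc MM, cc Mm}

C/I-1 ? ·: Cc|cc
C/I-2 un ·: Cc
C/II-1 aff I-1×I-2: cc
C/II-2 un I-1×I-2: CC|Cc
C/II-3 un I-1×I-2: CC|Cc
⇒ C over [I-1,I-2,II-1,II-2,II-3]: 5 consistent
M/I-1 un ·: MM|Mm
M/I-2 un ·: MM|Mm
M/II-1 un I-1×I-2: MM|Mm
M/II-2 un I-1×I-2: MM|Mm
M/II-3 un I-1×I-2: MM|Mm
⇒ M over [I-1,I-2,II-1,II-2,II-3]: 25 consistent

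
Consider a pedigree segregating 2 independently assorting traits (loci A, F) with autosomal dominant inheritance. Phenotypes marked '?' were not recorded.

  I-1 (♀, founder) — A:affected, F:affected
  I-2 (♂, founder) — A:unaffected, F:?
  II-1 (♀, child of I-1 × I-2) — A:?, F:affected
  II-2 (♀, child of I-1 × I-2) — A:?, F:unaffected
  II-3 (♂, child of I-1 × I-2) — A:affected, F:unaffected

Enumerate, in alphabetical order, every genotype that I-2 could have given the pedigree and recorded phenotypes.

I-2 ∈ {aa Ff, aa ff}

A/I-1 aff ·: Aa|AA
A/I-2 un ·: aa
A/II-1 ? I-1×I-2: aa|Aa
A/II-2 ? I-1×I-2: aa|Aa
A/II-3 aff I-1×I-2: Aa
⇒ A over [I-1,I-2,II-1,II-2,II-3]: 5 consistent
F/I-1 aff ·: Ff
F/I-2 ? ·: ff|Ff
F/II-1 aff I-1×I-2: Ff|FF
F/II-2 un I-1×I-2: ff
F/II-3 un I-1×I-2: ff
⇒ F over [I-1,I-2,II-1,II-2,II-3]: 3 consistent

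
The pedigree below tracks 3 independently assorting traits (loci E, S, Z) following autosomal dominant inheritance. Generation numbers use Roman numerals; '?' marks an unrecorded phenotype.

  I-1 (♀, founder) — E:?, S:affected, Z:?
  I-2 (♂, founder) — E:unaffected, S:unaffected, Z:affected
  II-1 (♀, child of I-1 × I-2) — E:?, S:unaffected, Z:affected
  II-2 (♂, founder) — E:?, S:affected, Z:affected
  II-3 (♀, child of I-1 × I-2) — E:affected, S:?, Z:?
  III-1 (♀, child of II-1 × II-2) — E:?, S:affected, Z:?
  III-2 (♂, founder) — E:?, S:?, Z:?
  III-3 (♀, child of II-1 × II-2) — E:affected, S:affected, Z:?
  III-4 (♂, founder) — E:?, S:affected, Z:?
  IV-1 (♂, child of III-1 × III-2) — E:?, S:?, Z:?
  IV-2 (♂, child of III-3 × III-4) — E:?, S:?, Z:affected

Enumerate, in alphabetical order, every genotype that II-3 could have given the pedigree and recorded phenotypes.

II-3 ∈ {Ee Ss ZZ, Ee Ss Zz, Ee Ss zz, Ee ss ZZ, Ee ss Zz, Ee ss zz}

E/I-1 ? ·: Ee|EE
E/I-2 un ·: ee
E/II-1 ? I-1×I-2: ee|Ee
E/II-2 ? ·: ee|Ee|EE
E/II-3 aff I-1×I-2: Ee
E/III-1 ? II-1×II-2: ee|Ee|EE
E/III-2 ? ·: ee|Ee|EE
E/III-3 aff II-1×II-2: Ee|EE
E/III-4 ? ·: ee|Ee|EE
E/IV-1 ? III-1×III-2: ee|Ee|EE
E/IV-2 ? III-3×III-4: ee|Ee|EE
⇒ E over [I-1,I-2,II-1,II-2,II-3,III-1,III-2,III-3,III-4,IV-1,IV-2]: 852 consistent
S/I-1 aff ·: Ss
S/I-2 un ·: ss
S/II-1 un I-1×I-2: ss
S/II-2 aff ·: Ss|SS
S/II-3 ? I-1×I-2: ss|Ss
S/III-1 aff II-1×II-2: Ss
S/III-2 ? ·: ss|Ss|SS
S/III-3 aff II-1×II-2: Ss
S/III-4 aff ·: Ss|SS
S/IV-1 ? III-1×III-2: ss|Ss|SS
S/IV-2 ? III-3×III-4: ss|Ss|SS
⇒ S over [I-1,I-2,II-1,II-2,II-3,III-1,III-2,III-3,III-4,IV-1,IV-2]: 140 consistent
Z/I-1 ? ·: zz|Zz|ZZ
Z/I-2 aff ·: Zz|ZZ
Z/II-1 aff I-1×I-2: Zz|ZZ
Z/II-2 aff ·: Zz|ZZ
Z/II-3 ? I-1×I-2: zz|Zz|ZZ
Z/III-1 ? II-1×II-2: zz|Zz|ZZ
Z/III-2 ? ·: zz|Zz|ZZ
Z/III-3 ? II-1×II-2: zz|Zz|ZZ
Z/III-4 ? ·: zz|Zz|ZZ
Z/IV-1 ? III-1×III-2: zz|Zz|ZZ
Z/IV-2 aff III-3×III-4: Zz|ZZ
⇒ Z over [I-1,I-2,II-1,II-2,II-3,III-1,III-2,III-3,III-4,IV-1,IV-2]: 3560 consistent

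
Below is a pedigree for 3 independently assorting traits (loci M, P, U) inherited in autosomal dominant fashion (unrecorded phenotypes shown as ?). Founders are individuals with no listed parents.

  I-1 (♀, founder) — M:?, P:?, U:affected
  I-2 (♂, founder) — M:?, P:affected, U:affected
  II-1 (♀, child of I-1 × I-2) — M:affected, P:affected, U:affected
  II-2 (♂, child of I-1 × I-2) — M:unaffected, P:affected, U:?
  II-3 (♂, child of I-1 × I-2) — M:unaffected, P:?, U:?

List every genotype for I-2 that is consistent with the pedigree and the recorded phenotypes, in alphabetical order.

I-2 ∈ {Mm PP UU, Mm PP Uu, Mm Pp UU, Mm Pp Uu, mm PP UU, mm PP Uu, mm Pp UU, mm Pp Uu}

M/I-1 ? ·: mm|Mm
M/I-2 ? ·: mm|Mm
M/II-1 aff I-1×I-2: Mm|MM
M/II-2 un I-1×I-2: mm
M/II-3 un I-1×I-2: mm
⇒ M over [I-1,I-2,II-1,II-2,II-3]: 4 consistent
P/I-1 ? ·: pp|Pp|PP
P/I-2 aff ·: Pp|PP
P/II-1 aff I-1×I-2: Pp|PP
P/II-2 aff I-1×I-2: Pp|PP
P/II-3 ? I-1×I-2: pp|Pp|PP
⇒ P over [I-1,I-2,II-1,II-2,II-3]: 32 consistent
U/I-1 aff ·: Uu|UU
U/I-2 aff ·: Uu|UU
U/II-1 aff I-1×I-2: Uu|UU
U/II-2 ? I-1×I-2: uu|Uu|UU
U/II-3 ? I-1×I-2: uu|Uu|UU
⇒ U over [I-1,I-2,II-1,II-2,II-3]: 35 consistent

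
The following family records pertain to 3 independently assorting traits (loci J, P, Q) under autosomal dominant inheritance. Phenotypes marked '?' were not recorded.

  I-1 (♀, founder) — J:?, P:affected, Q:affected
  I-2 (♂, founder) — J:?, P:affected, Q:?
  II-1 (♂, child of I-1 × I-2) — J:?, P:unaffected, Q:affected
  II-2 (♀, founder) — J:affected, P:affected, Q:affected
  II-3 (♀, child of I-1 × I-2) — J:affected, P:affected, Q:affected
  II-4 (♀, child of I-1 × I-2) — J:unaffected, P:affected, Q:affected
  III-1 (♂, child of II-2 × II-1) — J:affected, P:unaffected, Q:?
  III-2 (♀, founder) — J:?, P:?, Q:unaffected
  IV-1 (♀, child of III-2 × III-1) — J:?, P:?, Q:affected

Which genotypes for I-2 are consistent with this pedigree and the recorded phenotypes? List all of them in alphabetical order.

J/I-1 ? ·: jj|Jj
J/I-2 ? ·: jj|Jj
J/II-1 ? I-1×I-2: jj|Jj|JJ
J/II-2 aff ·: Jj|JJ
J/II-3 aff I-1×I-2: Jj|JJ
J/II-4 un I-1×I-2: jj
J/III-1 aff II-2×II-1: Jj|JJ
J/III-2 ? ·: jj|Jj|JJ
J/IV-1 ? III-2×III-1: jj|Jj|JJ
⇒ J over [I-1,I-2,II-1,II-2,II-3,II-4,III-1,III-2,IV-1]: 174 consistent
P/I-1 aff ·: Pp
P/I-2 aff ·: Pp
P/II-1 un I-1×I-2: pp
P/II-2 aff ·: Pp
P/II-3 aff I-1×I-2: Pp|PP
P/II-4 aff I-1×I-2: Pp|PP
P/III-1 un II-2×II-1: pp
P/III-2 ? ·: pp|Pp|PP
P/IV-1 ? III-2×III-1: pp|Pp
⇒ P over [I-1,I-2,II-1,II-2,II-3,II-4,III-1,III-2,IV-1]: 16 consistent
Q/I-1 aff ·: Qq|QQ
Q/I-2 ? ·: qq|Qq|QQ
Q/II-1 aff I-1×I-2: Qq|QQ
Q/II-2 aff ·: Qq|QQ
Q/II-3 aff I-1×I-2: Qq|QQ
Q/II-4 aff I-1×I-2: Qq|QQ
Q/III-1 ? II-2×II-1: Qq|QQ
Q/III-2 un ·: qq
Q/IV-1 aff III-2×III-1: Qq
⇒ Q over [I-1,I-2,II-1,II-2,II-3,II-4,III-1,III-2,IV-1]: 95 consistent

I-2 ∈ {Jj Pp QQ, Jj Pp Qq, Jj Pp qq, jj Pp QQ, jj Pp Qq, jj Pp qq}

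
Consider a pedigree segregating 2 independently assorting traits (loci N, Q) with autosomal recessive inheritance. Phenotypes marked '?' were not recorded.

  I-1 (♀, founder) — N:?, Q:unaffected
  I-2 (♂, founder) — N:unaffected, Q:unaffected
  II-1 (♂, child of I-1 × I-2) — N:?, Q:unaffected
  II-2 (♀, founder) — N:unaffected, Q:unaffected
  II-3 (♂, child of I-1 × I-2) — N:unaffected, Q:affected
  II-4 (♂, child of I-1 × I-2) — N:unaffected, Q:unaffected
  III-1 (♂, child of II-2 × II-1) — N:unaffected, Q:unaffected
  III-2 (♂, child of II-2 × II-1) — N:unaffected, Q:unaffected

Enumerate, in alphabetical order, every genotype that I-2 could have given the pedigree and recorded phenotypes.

N/I-1 ? ·: NN|Nn|nn
N/I-2 un ·: NN|Nn
N/II-1 ? I-1×I-2: NN|Nn|nn
N/II-2 un ·: NN|Nn
N/II-3 un I-1×I-2: NN|Nn
N/II-4 un I-1×I-2: NN|Nn
N/III-1 un II-2×II-1: NN|Nn
N/III-2 un II-2×II-1: NN|Nn
⇒ N over [I-1,I-2,II-1,II-2,II-3,II-4,III-1,III-2]: 187 consistent
Q/I-1 un ·: Qq
Q/I-2 un ·: Qq
Q/II-1 un I-1×I-2: QQ|Qq
Q/II-2 un ·: QQ|Qq
Q/II-3 aff I-1×I-2: qq
Q/II-4 un I-1×I-2: QQ|Qq
Q/III-1 un II-2×II-1: QQ|Qq
Q/III-2 un II-2×II-1: QQ|Qq
⇒ Q over [I-1,I-2,II-1,II-2,II-3,II-4,III-1,III-2]: 26 consistent

I-2 ∈ {NN Qq, Nn Qq}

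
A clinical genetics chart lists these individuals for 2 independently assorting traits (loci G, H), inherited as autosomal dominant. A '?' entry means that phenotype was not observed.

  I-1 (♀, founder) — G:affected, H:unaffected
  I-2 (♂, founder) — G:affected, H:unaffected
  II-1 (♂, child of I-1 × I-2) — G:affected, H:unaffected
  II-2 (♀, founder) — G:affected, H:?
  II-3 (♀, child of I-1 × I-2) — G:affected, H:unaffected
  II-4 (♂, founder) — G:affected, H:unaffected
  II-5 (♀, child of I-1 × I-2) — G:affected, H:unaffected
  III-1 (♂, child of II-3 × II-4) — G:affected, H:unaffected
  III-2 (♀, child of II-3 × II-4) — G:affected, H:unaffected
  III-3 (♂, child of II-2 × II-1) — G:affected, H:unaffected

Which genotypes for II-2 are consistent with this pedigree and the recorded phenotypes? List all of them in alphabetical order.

G/I-1 aff ·: Gg|GG
G/I-2 aff ·: Gg|GG
G/II-1 aff I-1×I-2: Gg|GG
G/II-2 aff ·: Gg|GG
G/II-3 aff I-1×I-2: Gg|GG
G/II-4 aff ·: Gg|GG
G/II-5 aff I-1×I-2: Gg|GG
G/III-1 aff II-3×II-4: Gg|GG
G/III-2 aff II-3×II-4: Gg|GG
G/III-3 aff II-2×II-1: Gg|GG
⇒ G over [I-1,I-2,II-1,II-2,II-3,II-4,II-5,III-1,III-2,III-3]: 561 consistent
H/I-1 un ·: hh
H/I-2 un ·: hh
H/II-1 un I-1×I-2: hh
H/II-2 ? ·: hh|Hh
H/II-3 un I-1×I-2: hh
H/II-4 un ·: hh
H/II-5 un I-1×I-2: hh
H/III-1 un II-3×II-4: hh
H/III-2 un II-3×II-4: hh
H/III-3 un II-2×II-1: hh
⇒ H over [I-1,I-2,II-1,II-2,II-3,II-4,II-5,III-1,III-2,III-3]: 2 consistent

II-2 ∈ {GG Hh, GG hh, Gg Hh, Gg hh}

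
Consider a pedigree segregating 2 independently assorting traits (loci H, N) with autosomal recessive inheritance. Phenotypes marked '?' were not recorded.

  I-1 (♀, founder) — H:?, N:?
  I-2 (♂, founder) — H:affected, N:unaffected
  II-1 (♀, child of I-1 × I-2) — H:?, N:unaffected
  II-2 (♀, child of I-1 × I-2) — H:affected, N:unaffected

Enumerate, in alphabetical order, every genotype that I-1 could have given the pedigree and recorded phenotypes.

H/I-1 ? ·: Hh|hh
H/I-2 aff ·: hh
H/II-1 ? I-1×I-2: Hh|hh
H/II-2 aff I-1×I-2: hh
⇒ H over [I-1,I-2,II-1,II-2]: 3 consistent
N/I-1 ? ·: NN|Nn|nn
N/I-2 un ·: NN|Nn
N/II-1 un I-1×I-2: NN|Nn
N/II-2 un I-1×I-2: NN|Nn
⇒ N over [I-1,I-2,II-1,II-2]: 15 consistent

I-1 ∈ {Hh NN, Hh Nn, Hh nn, hh NN, hh Nn, hh nn}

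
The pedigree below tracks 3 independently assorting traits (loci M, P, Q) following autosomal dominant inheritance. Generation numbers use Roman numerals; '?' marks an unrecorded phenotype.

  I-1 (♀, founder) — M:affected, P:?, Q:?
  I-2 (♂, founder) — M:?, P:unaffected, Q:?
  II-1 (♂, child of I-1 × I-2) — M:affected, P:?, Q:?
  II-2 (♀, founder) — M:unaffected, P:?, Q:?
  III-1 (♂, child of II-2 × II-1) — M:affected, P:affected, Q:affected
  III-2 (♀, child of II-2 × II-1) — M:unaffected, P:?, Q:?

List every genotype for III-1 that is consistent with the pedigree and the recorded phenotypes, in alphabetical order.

M/I-1 aff ·: Mm|MM
M/I-2 ? ·: mm|Mm|MM
M/II-1 aff I-1×I-2: Mm
M/II-2 un ·: mm
M/III-1 aff II-2×II-1: Mm
M/III-2 un II-2×II-1: mm
⇒ M over [I-1,I-2,II-1,II-2,III-1,III-2]: 5 consistent
P/I-1 ? ·: pp|Pp|PP
P/I-2 un ·: pp
P/II-1 ? I-1×I-2: pp|Pp
P/II-2 ? ·: pp|Pp|PP
P/III-1 aff II-2×II-1: Pp|PP
P/III-2 ? II-2×II-1: pp|Pp|PP
⇒ P over [I-1,I-2,II-1,II-2,III-1,III-2]: 30 consistent
Q/I-1 ? ·: qq|Qq|QQ
Q/I-2 ? ·: qq|Qq|QQ
Q/II-1 ? I-1×I-2: qq|Qq|QQ
Q/II-2 ? ·: qq|Qq|QQ
Q/III-1 aff II-2×II-1: Qq|QQ
Q/III-2 ? II-2×II-1: qq|Qq|QQ
⇒ Q over [I-1,I-2,II-1,II-2,III-1,III-2]: 120 consistent

III-1 ∈ {Mm PP QQ, Mm PP Qq, Mm Pp QQ, Mm Pp Qq}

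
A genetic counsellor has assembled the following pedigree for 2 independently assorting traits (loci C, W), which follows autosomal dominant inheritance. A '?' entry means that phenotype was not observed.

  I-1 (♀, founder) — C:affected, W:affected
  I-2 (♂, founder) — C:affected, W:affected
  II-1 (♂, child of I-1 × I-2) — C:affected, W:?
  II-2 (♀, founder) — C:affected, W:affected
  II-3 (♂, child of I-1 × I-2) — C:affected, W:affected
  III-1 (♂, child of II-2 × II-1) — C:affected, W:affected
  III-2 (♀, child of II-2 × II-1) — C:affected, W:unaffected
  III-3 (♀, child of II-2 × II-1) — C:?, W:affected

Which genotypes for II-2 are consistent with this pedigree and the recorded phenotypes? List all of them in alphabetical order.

C/I-1 aff ·: Cc|CC
C/I-2 aff ·: Cc|CC
C/II-1 aff I-1×I-2: Cc|CC
C/II-2 aff ·: Cc|CC
C/II-3 aff I-1×I-2: Cc|CC
C/III-1 aff II-2×II-1: Cc|CC
C/III-2 aff II-2×II-1: Cc|CC
C/III-3 ? II-2×II-1: cc|Cc|CC
⇒ C over [I-1,I-2,II-1,II-2,II-3,III-1,III-2,III-3]: 183 consistent
W/I-1 aff ·: Ww|WW
W/I-2 aff ·: Ww|WW
W/II-1 ? I-1×I-2: ww|Ww
W/II-2 aff ·: Ww
W/II-3 aff I-1×I-2: Ww|WW
W/III-1 aff II-2×II-1: Ww|WW
W/III-2 un II-2×II-1: ww
W/III-3 aff II-2×II-1: Ww|WW
⇒ W over [I-1,I-2,II-1,II-2,II-3,III-1,III-2,III-3]: 26 consistent

II-2 ∈ {CC Ww, Cc Ww}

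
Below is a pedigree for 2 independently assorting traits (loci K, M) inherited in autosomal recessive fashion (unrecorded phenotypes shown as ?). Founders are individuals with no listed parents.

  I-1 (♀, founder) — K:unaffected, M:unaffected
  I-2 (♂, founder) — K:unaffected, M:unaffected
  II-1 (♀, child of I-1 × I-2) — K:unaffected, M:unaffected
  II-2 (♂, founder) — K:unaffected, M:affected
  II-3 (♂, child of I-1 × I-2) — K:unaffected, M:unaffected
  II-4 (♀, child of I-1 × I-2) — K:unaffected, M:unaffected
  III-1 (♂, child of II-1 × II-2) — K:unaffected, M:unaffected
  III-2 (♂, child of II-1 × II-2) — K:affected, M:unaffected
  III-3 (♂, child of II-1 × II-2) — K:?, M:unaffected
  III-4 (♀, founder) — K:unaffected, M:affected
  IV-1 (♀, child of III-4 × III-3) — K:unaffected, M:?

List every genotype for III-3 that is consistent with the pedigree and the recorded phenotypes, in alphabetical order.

K/I-1 un ·: KK|Kk
K/I-2 un ·: KK|Kk
K/II-1 un I-1×I-2: Kk
K/II-2 un ·: Kk
K/II-3 un I-1×I-2: KK|Kk
K/II-4 un I-1×I-2: KK|Kk
K/III-1 un II-1×II-2: KK|Kk
K/III-2 aff II-1×II-2: kk
K/III-3 ? II-1×II-2: KK|Kk|kk
K/III-4 un ·: KK|Kk
K/IV-1 un III-4×III-3: KK|Kk
⇒ K over [I-1,I-2,II-1,II-2,II-3,II-4,III-1,III-2,III-3,III-4,IV-1]: 216 consistent
M/I-1 un ·: MM|Mm
M/I-2 un ·: MM|Mm
M/II-1 un I-1×I-2: MM|Mm
M/II-2 aff ·: mm
M/II-3 un I-1×I-2: MM|Mm
M/II-4 un I-1×I-2: MM|Mm
M/III-1 un II-1×II-2: Mm
M/III-2 un II-1×II-2: Mm
M/III-3 un II-1×II-2: Mm
M/III-4 aff ·: mm
M/IV-1 ? III-4×III-3: Mm|mm
⇒ M over [I-1,I-2,II-1,II-2,II-3,II-4,III-1,III-2,III-3,III-4,IV-1]: 50 consistent

III-3 ∈ {KK Mm, Kk Mm, kk Mm}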